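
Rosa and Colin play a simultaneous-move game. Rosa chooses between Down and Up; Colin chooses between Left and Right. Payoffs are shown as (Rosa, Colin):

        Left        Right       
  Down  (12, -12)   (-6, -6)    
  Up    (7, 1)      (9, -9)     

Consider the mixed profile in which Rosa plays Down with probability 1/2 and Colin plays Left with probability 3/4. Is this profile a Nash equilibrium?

Given Rosa's mix p = 1/2, Colin's payoff from Left is -11/2 but from Right is -15/2. Colin strictly prefers Left, so Colin would not mix.
So the proposed profile is not a Nash equilibrium.

No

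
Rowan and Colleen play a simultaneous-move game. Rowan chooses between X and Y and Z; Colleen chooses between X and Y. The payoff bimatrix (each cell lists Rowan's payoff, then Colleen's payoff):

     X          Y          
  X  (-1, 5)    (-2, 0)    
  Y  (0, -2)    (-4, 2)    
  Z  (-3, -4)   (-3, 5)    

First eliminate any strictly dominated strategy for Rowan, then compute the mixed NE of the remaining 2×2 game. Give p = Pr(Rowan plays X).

p = 4/9

Rowan's strategy Z is strictly dominated by X: -1 > -3 and -2 > -3. Eliminate Z.
In a mixed equilibrium Colleen is indifferent between X and Y; this condition fixes p.
  Colleen's payoff to X: p·5 + (1−p)·(-2) = 7p - 2
  Colleen's payoff to Y: p·0 + (1−p)·2 = -2p + 2
  7p - 2 = -2p + 2  ⇒  9p = 4  ⇒  p = 4/9.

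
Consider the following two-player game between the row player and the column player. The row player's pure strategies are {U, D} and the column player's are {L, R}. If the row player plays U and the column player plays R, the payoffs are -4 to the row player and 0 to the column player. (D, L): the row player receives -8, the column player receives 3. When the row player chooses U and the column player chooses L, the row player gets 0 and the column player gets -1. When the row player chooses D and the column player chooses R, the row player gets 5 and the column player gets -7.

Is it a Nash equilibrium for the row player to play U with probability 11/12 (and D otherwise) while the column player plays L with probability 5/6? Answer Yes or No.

Given the row player's mix p = 11/12, the column player's payoff from L is -2/3 but from R is -7/12. The column player strictly prefers R, so the column player would not mix.
So the proposed profile is not a Nash equilibrium.

No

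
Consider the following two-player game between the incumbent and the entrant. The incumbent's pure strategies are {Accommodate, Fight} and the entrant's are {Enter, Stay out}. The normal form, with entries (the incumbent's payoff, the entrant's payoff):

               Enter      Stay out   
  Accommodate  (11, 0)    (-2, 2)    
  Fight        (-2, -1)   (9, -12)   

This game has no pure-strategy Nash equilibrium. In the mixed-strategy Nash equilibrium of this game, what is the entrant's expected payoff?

-2/13

In a mixed equilibrium the entrant is indifferent between Enter and Stay out; this condition fixes p.
  the entrant's expected payoff from Enter: p·0 + (1−p)·(-1) = p - 1
  the entrant's expected payoff from Stay out: p·2 + (1−p)·(-12) = 14p - 12
  p - 1 = 14p - 12  ⇒  -13p = -11  ⇒  p = 11/13.
At equilibrium the entrant is indifferent across columns, so the entrant's payoff equals the payoff from Enter: (11/13)·0 + (2/13)·(-1) = -2/13.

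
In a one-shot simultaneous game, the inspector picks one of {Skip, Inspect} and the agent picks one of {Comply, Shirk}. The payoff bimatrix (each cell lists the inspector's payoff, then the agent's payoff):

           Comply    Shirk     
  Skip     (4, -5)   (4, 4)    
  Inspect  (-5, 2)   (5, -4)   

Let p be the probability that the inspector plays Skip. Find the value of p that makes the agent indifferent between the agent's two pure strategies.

p = 2/5

For the agent to be willing to mix, the agent must be indifferent between Comply and Shirk, which pins down the inspector's mix.
  the agent's expected payoff from Comply: p·(-5) + (1−p)·2 = -7p + 2
  the agent's expected payoff from Shirk: p·4 + (1−p)·(-4) = 8p - 4
  -7p + 2 = 8p - 4  ⇒  -15p = -6  ⇒  p = 2/5.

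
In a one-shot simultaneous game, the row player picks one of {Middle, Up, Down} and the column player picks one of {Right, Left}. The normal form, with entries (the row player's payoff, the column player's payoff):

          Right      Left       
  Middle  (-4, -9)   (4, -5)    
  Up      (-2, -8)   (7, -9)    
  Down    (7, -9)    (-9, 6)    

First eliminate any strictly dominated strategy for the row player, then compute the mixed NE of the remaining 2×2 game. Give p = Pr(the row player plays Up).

The row player's strategy Middle is strictly dominated by Up: -2 > -4 and 7 > 4. Eliminate Middle.
The row player's mix must leave the column player indifferent between Right and Left.
  the column player's payoff to Right: p·(-8) + (1−p)·(-9) = p - 9
  the column player's payoff to Left: p·(-9) + (1−p)·6 = -15p + 6
  p - 9 = -15p + 6  ⇒  16p = 15  ⇒  p = 15/16.

p = 15/16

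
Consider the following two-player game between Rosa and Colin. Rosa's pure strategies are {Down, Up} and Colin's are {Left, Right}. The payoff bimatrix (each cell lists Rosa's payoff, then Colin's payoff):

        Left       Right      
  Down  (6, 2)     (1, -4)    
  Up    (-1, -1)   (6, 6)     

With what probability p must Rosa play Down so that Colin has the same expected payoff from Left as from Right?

Colin's indifference between Left and Right determines Rosa's mixing probability p:
  Colin's expected payoff from Left: p·2 + (1−p)·(-1) = 3p - 1
  Colin's expected payoff from Right: p·(-4) + (1−p)·6 = -10p + 6
  3p - 1 = -10p + 6  ⇒  13p = 7  ⇒  p = 7/13.

p = 7/13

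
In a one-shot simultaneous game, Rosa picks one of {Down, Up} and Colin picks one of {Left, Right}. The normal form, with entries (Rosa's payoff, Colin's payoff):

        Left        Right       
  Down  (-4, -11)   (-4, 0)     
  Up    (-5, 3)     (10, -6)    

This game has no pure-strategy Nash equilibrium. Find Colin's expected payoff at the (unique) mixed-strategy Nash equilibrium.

Set Colin's expected payoff from Left equal to that from Right:
  Colin's payoff to Left: p·(-11) + (1−p)·3 = -14p + 3
  Colin's payoff to Right: p·0 + (1−p)·(-6) = 6p - 6
  -14p + 3 = 6p - 6  ⇒  -20p = -9  ⇒  p = 9/20.
At equilibrium Colin is indifferent across columns, so Colin's payoff equals the payoff from Left: (9/20)·(-11) + (11/20)·3 = -33/10.

-33/10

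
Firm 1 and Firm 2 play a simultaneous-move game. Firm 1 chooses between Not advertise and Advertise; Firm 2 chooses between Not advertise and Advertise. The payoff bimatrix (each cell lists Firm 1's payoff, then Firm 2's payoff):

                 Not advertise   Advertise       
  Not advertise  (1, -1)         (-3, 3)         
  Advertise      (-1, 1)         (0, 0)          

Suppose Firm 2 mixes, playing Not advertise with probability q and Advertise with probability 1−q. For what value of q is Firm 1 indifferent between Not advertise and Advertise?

In a mixed equilibrium Firm 1 is indifferent between Not advertise and Advertise; this condition fixes q.
  Firm 1's payoff from Not advertise: q·1 + (1−q)·(-3) = 4q - 3
  Firm 1's payoff from Advertise: q·(-1) + (1−q)·0 = -q
  4q - 3 = -q  ⇒  5q = 3  ⇒  q = 3/5.

q = 3/5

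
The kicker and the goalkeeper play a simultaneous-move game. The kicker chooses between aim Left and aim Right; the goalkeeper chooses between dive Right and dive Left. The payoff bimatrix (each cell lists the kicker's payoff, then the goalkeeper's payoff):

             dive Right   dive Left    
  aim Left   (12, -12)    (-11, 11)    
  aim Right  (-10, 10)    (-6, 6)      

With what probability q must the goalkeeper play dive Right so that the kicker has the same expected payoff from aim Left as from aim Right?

q = 5/27

For the kicker to be willing to mix, the kicker must be indifferent between aim Left and aim Right, which pins down the goalkeeper's mix.
  the kicker's payoff to aim Left: q·12 + (1−q)·(-11) = 23q - 11
  the kicker's payoff to aim Right: q·(-10) + (1−q)·(-6) = -4q - 6
  23q - 11 = -4q - 6  ⇒  27q = 5  ⇒  q = 5/27.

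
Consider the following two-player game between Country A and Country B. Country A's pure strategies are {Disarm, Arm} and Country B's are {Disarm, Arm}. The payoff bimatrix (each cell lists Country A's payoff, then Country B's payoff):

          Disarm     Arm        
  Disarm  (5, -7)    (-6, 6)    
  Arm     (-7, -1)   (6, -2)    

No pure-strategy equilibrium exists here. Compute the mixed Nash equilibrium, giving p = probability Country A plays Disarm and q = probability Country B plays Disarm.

Country A's mix must leave Country B indifferent between Disarm and Arm.
  Country B's payoff from Disarm: p·(-7) + (1−p)·(-1) = -6p - 1
  Country B's payoff from Arm: p·6 + (1−p)·(-2) = 8p - 2
  -6p - 1 = 8p - 2  ⇒  -14p = -1  ⇒  p = 1/14.
Country A's indifference between Disarm and Arm determines Country B's mixing probability q:
  Country A's payoff to Disarm: q·5 + (1−q)·(-6) = 11q - 6
  Country A's payoff to Arm: q·(-7) + (1−q)·6 = -13q + 6
  11q - 6 = -13q + 6  ⇒  24q = 12  ⇒  q = 1/2.

p = 1/14, q = 1/2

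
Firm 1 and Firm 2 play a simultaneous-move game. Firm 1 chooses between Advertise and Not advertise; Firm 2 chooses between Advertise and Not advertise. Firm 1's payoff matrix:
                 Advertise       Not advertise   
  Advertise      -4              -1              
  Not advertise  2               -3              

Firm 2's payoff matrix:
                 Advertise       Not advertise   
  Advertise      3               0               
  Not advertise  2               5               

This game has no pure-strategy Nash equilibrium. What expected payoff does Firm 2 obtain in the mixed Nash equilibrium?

5/2

Firm 1's mix must leave Firm 2 indifferent between Advertise and Not advertise.
  Firm 2's payoff from Advertise: p·3 + (1−p)·2 = p + 2
  Firm 2's payoff from Not advertise: p·0 + (1−p)·5 = -5p + 5
  p + 2 = -5p + 5  ⇒  6p = 3  ⇒  p = 1/2.
At equilibrium Firm 2 is indifferent across columns, so Firm 2's payoff equals the payoff from Advertise: (1/2)·3 + (1/2)·2 = 5/2.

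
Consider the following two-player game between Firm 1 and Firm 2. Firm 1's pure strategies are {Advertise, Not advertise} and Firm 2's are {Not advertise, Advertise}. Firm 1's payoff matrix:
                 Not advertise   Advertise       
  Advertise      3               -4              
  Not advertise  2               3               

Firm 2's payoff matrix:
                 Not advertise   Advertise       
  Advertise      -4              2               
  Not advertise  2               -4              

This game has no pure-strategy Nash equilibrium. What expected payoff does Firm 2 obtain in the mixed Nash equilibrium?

-1

For Firm 2 to be willing to mix, Firm 2 must be indifferent between Not advertise and Advertise, which pins down Firm 1's mix.
  Firm 2's payoff from Not advertise: p·(-4) + (1−p)·2 = -6p + 2
  Firm 2's payoff from Advertise: p·2 + (1−p)·(-4) = 6p - 4
  -6p + 2 = 6p - 4  ⇒  -12p = -6  ⇒  p = 1/2.
At equilibrium Firm 2 is indifferent across columns, so Firm 2's payoff equals the payoff from Not advertise: (1/2)·(-4) + (1/2)·2 = -1.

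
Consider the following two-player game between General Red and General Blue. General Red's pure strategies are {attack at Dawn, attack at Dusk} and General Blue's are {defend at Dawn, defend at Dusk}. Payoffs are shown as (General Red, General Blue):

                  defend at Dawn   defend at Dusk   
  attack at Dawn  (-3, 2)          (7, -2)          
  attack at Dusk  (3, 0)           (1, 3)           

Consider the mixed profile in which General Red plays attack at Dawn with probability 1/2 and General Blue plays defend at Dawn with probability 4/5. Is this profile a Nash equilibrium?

No

Given General Red's mix p = 1/2, General Blue's payoff from defend at Dawn is 1 but from defend at Dusk is 1/2. General Blue strictly prefers defend at Dawn, so General Blue would not mix.
So the proposed profile is not a Nash equilibrium.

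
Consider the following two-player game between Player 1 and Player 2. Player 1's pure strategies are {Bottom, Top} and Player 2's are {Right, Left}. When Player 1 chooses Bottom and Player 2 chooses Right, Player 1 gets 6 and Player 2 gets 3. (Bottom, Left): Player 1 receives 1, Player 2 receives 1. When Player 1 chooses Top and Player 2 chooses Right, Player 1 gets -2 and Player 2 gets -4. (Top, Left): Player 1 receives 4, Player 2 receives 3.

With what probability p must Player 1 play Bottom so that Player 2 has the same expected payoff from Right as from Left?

p = 7/9

Set Player 2's expected payoff from Right equal to that from Left:
  Player 2's payoff to Right: p·3 + (1−p)·(-4) = 7p - 4
  Player 2's payoff to Left: p·1 + (1−p)·3 = -2p + 3
  7p - 4 = -2p + 3  ⇒  9p = 7  ⇒  p = 7/9.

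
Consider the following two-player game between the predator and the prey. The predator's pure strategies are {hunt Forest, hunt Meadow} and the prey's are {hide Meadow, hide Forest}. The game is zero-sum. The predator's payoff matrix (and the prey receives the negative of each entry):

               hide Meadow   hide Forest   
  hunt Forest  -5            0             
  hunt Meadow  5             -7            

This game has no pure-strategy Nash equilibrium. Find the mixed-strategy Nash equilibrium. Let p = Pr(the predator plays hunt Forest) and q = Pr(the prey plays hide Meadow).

The predator's mix must leave the prey indifferent between hide Meadow and hide Forest.
  the prey's expected payoff from hide Meadow: p·5 + (1−p)·(-5) = 10p - 5
  the prey's expected payoff from hide Forest: p·0 + (1−p)·7 = -7p + 7
  10p - 5 = -7p + 7  ⇒  17p = 12  ⇒  p = 12/17.
For the predator to be willing to mix, the predator must be indifferent between hunt Forest and hunt Meadow, which pins down the prey's mix.
  the predator's expected payoff from hunt Forest: q·(-5) + (1−q)·0 = -5q
  the predator's expected payoff from hunt Meadow: q·5 + (1−q)·(-7) = 12q - 7
  -5q = 12q - 7  ⇒  -17q = -7  ⇒  q = 7/17.

p = 12/17, q = 7/17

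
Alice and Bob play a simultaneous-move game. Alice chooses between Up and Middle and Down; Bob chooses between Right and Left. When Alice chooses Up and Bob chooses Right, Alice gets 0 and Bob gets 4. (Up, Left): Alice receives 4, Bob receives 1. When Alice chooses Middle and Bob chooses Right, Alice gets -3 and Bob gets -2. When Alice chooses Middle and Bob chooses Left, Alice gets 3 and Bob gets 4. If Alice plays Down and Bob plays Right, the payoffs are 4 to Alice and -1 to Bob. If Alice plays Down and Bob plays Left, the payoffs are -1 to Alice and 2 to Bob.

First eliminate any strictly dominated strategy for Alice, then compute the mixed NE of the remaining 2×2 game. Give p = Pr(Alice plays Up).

p = 1/2

Alice's strategy Middle is strictly dominated by Up: 0 > -3 and 4 > 3. Eliminate Middle.
Alice's mix must leave Bob indifferent between Right and Left.
  Bob's payoff from Right: p·4 + (1−p)·(-1) = 5p - 1
  Bob's payoff from Left: p·1 + (1−p)·2 = -p + 2
  5p - 1 = -p + 2  ⇒  6p = 3  ⇒  p = 1/2.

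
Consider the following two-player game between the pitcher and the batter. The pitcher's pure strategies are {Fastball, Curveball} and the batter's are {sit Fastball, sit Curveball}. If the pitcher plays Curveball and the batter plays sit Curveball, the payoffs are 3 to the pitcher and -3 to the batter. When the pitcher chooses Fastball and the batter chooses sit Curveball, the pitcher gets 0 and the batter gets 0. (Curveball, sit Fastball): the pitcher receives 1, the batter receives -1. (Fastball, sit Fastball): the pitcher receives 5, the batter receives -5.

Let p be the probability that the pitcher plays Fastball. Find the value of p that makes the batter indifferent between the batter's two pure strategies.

For the batter to be willing to mix, the batter must be indifferent between sit Fastball and sit Curveball, which pins down the pitcher's mix.
  the batter's expected payoff from sit Fastball: p·(-5) + (1−p)·(-1) = -4p - 1
  the batter's expected payoff from sit Curveball: p·0 + (1−p)·(-3) = 3p - 3
  -4p - 1 = 3p - 3  ⇒  -7p = -2  ⇒  p = 2/7.

p = 2/7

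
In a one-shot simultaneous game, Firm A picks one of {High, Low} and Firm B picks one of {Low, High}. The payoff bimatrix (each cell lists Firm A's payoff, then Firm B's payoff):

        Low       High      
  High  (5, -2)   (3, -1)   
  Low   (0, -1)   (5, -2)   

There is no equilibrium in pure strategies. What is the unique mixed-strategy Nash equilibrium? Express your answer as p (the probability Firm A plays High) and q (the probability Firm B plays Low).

In a mixed equilibrium Firm B is indifferent between Low and High; this condition fixes p.
  Firm B's payoff from Low: p·(-2) + (1−p)·(-1) = -p - 1
  Firm B's payoff from High: p·(-1) + (1−p)·(-2) = p - 2
  -p - 1 = p - 2  ⇒  -2p = -1  ⇒  p = 1/2.
Firm A's indifference between High and Low determines Firm B's mixing probability q:
  Firm A's expected payoff from High: q·5 + (1−q)·3 = 2q + 3
  Firm A's expected payoff from Low: q·0 + (1−q)·5 = -5q + 5
  2q + 3 = -5q + 5  ⇒  7q = 2  ⇒  q = 2/7.

p = 1/2, q = 2/7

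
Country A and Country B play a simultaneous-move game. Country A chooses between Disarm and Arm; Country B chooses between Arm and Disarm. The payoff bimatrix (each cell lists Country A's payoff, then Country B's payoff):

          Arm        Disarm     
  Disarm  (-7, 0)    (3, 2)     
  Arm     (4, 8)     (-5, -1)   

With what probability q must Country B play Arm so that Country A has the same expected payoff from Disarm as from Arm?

q = 8/19

Country B's mix must leave Country A indifferent between Disarm and Arm.
  Country A's payoff from Disarm: q·(-7) + (1−q)·3 = -10q + 3
  Country A's payoff from Arm: q·4 + (1−q)·(-5) = 9q - 5
  -10q + 3 = 9q - 5  ⇒  -19q = -8  ⇒  q = 8/19.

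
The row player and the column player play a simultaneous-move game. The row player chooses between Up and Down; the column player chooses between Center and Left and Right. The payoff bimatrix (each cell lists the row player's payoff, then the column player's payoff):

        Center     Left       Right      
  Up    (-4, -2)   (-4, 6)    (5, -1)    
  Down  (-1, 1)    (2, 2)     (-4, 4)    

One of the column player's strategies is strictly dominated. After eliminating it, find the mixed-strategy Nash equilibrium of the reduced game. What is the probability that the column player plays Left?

The column player's strategy Center is strictly dominated by Right: -1 > -2 and 4 > 1. Eliminate Center.
Set the row player's expected payoff from Up equal to that from Down:
  the row player's payoff from Up: q·(-4) + (1−q)·5 = -9q + 5
  the row player's payoff from Down: q·2 + (1−q)·(-4) = 6q - 4
  -9q + 5 = 6q - 4  ⇒  -15q = -9  ⇒  q = 3/5.

q = 3/5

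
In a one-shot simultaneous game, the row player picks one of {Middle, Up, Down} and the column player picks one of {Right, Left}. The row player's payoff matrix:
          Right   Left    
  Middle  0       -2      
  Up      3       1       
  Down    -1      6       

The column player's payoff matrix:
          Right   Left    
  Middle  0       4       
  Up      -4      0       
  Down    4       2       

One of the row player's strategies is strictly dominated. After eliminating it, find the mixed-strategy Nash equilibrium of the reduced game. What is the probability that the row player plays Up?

p = 1/3

The row player's strategy Middle is strictly dominated by Up: 3 > 0 and 1 > -2. Eliminate Middle.
Set the column player's expected payoff from Right equal to that from Left:
  the column player's payoff to Right: p·(-4) + (1−p)·4 = -8p + 4
  the column player's payoff to Left: p·0 + (1−p)·2 = -2p + 2
  -8p + 4 = -2p + 2  ⇒  -6p = -2  ⇒  p = 1/3.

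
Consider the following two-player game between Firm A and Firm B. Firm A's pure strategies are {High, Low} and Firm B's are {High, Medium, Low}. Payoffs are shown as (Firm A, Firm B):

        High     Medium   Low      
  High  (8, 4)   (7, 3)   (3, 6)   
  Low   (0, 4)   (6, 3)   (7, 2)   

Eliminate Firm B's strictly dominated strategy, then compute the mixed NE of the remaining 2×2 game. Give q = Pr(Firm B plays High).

Firm B's strategy Medium is strictly dominated by High: 4 > 3 and 4 > 3. Eliminate Medium.
In a mixed equilibrium Firm A is indifferent between High and Low; this condition fixes q.
  Firm A's payoff from High: q·8 + (1−q)·3 = 5q + 3
  Firm A's payoff from Low: q·0 + (1−q)·7 = -7q + 7
  5q + 3 = -7q + 7  ⇒  12q = 4  ⇒  q = 1/3.

q = 1/3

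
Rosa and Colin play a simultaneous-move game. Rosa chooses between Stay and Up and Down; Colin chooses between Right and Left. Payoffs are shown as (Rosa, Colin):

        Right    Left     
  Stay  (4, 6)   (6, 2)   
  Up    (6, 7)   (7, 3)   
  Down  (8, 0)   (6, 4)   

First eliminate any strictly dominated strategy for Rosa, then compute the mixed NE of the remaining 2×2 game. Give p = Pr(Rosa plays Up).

Rosa's strategy Stay is strictly dominated by Up: 6 > 4 and 7 > 6. Eliminate Stay.
Colin's indifference between Right and Left determines Rosa's mixing probability p:
  Colin's expected payoff from Right: p·7 + (1−p)·0 = 7p
  Colin's expected payoff from Left: p·3 + (1−p)·4 = -p + 4
  7p = -p + 4  ⇒  8p = 4  ⇒  p = 1/2.

p = 1/2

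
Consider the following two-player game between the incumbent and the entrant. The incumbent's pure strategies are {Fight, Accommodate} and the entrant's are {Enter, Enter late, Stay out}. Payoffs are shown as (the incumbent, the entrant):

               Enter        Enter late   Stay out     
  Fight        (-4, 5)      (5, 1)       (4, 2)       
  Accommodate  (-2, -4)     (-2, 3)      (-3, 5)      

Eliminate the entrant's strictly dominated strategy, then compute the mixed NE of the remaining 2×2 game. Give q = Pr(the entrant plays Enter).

The entrant's strategy Enter late is strictly dominated by Stay out: 2 > 1 and 5 > 3. Eliminate Enter late.
In a mixed equilibrium the incumbent is indifferent between Fight and Accommodate; this condition fixes q.
  the incumbent's payoff to Fight: q·(-4) + (1−q)·4 = -8q + 4
  the incumbent's payoff to Accommodate: q·(-2) + (1−q)·(-3) = q - 3
  -8q + 4 = q - 3  ⇒  -9q = -7  ⇒  q = 7/9.

q = 7/9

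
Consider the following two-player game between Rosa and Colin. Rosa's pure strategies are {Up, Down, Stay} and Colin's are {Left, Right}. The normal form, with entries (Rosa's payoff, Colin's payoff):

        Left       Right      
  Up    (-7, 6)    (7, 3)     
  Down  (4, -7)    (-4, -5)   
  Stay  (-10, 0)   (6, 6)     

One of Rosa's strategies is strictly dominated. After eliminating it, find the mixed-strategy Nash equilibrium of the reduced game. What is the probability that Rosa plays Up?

p = 2/5

Rosa's strategy Stay is strictly dominated by Up: -7 > -10 and 7 > 6. Eliminate Stay.
For Colin to be willing to mix, Colin must be indifferent between Left and Right, which pins down Rosa's mix.
  Colin's payoff from Left: p·6 + (1−p)·(-7) = 13p - 7
  Colin's payoff from Right: p·3 + (1−p)·(-5) = 8p - 5
  13p - 7 = 8p - 5  ⇒  5p = 2  ⇒  p = 2/5.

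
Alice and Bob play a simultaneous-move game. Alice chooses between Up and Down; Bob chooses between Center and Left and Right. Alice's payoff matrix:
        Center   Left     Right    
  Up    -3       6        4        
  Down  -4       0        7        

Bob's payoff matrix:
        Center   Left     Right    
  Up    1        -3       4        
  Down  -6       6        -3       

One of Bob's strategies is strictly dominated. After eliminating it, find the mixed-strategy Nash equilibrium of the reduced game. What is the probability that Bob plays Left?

Bob's strategy Center is strictly dominated by Right: 4 > 1 and -3 > -6. Eliminate Center.
Set Alice's expected payoff from Up equal to that from Down:
  Alice's expected payoff from Up: q·6 + (1−q)·4 = 2q + 4
  Alice's expected payoff from Down: q·0 + (1−q)·7 = -7q + 7
  2q + 4 = -7q + 7  ⇒  9q = 3  ⇒  q = 1/3.

q = 1/3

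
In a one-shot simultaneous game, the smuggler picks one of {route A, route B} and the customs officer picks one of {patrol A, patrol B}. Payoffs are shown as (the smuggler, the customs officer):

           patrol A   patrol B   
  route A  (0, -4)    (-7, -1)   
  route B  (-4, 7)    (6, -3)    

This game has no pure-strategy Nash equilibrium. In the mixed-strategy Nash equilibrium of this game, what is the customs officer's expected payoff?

-19/13

Set the customs officer's expected payoff from patrol A equal to that from patrol B:
  the customs officer's payoff from patrol A: p·(-4) + (1−p)·7 = -11p + 7
  the customs officer's payoff from patrol B: p·(-1) + (1−p)·(-3) = 2p - 3
  -11p + 7 = 2p - 3  ⇒  -13p = -10  ⇒  p = 10/13.
At equilibrium the customs officer is indifferent across columns, so the customs officer's payoff equals the payoff from patrol A: (10/13)·(-4) + (3/13)·7 = -19/13.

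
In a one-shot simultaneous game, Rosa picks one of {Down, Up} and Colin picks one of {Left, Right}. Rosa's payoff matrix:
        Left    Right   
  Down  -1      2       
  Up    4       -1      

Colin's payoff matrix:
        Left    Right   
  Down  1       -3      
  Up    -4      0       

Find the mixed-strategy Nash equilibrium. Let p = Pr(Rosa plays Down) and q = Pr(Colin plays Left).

Colin's indifference between Left and Right determines Rosa's mixing probability p:
  Colin's payoff from Left: p·1 + (1−p)·(-4) = 5p - 4
  Colin's payoff from Right: p·(-3) + (1−p)·0 = -3p
  5p - 4 = -3p  ⇒  8p = 4  ⇒  p = 1/2.
Rosa's indifference between Down and Up determines Colin's mixing probability q:
  Rosa's payoff from Down: q·(-1) + (1−q)·2 = -3q + 2
  Rosa's payoff from Up: q·4 + (1−q)·(-1) = 5q - 1
  -3q + 2 = 5q - 1  ⇒  -8q = -3  ⇒  q = 3/8.

p = 1/2, q = 3/8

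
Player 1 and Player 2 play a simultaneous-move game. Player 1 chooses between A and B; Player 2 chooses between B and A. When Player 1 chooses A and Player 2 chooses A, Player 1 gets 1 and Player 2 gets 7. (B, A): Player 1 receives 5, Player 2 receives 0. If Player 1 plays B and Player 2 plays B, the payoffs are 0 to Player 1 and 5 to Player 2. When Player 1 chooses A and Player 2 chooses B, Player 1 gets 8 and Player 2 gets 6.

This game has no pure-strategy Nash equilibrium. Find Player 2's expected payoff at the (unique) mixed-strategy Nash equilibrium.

35/6

In a mixed equilibrium Player 2 is indifferent between B and A; this condition fixes p.
  Player 2's payoff to B: p·6 + (1−p)·5 = p + 5
  Player 2's payoff to A: p·7 + (1−p)·0 = 7p
  p + 5 = 7p  ⇒  -6p = -5  ⇒  p = 5/6.
At equilibrium Player 2 is indifferent across columns, so Player 2's payoff equals the payoff from B: (5/6)·6 + (1/6)·5 = 35/6.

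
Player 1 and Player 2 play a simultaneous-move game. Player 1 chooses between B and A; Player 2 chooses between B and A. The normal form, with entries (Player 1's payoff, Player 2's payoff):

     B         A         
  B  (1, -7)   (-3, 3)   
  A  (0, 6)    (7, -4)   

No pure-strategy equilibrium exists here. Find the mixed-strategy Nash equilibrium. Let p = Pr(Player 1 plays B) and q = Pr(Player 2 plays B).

Set Player 2's expected payoff from B equal to that from A:
  Player 2's payoff from B: p·(-7) + (1−p)·6 = -13p + 6
  Player 2's payoff from A: p·3 + (1−p)·(-4) = 7p - 4
  -13p + 6 = 7p - 4  ⇒  -20p = -10  ⇒  p = 1/2.
Player 1's indifference between B and A determines Player 2's mixing probability q:
  Player 1's payoff to B: q·1 + (1−q)·(-3) = 4q - 3
  Player 1's payoff to A: q·0 + (1−q)·7 = -7q + 7
  4q - 3 = -7q + 7  ⇒  11q = 10  ⇒  q = 10/11.

p = 1/2, q = 10/11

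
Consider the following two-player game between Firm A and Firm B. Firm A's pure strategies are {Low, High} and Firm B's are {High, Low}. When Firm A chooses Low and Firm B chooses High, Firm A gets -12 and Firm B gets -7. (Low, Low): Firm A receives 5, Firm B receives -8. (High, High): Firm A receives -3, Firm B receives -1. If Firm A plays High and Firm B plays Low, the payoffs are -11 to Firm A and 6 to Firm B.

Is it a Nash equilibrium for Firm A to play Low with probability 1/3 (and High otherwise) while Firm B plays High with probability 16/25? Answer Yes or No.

Given Firm A's mix p = 1/3, Firm B's payoff from High is -3 but from Low is 4/3. Firm B strictly prefers Low, so Firm B would not mix.
So the proposed profile is not a Nash equilibrium.

No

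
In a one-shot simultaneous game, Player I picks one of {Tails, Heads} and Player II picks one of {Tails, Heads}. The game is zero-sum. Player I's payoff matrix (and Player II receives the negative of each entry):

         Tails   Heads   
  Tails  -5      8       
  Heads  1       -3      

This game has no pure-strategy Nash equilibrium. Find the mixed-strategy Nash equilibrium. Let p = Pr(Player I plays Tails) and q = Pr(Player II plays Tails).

For Player II to be willing to mix, Player II must be indifferent between Tails and Heads, which pins down Player I's mix.
  Player II's payoff from Tails: p·5 + (1−p)·(-1) = 6p - 1
  Player II's payoff from Heads: p·(-8) + (1−p)·3 = -11p + 3
  6p - 1 = -11p + 3  ⇒  17p = 4  ⇒  p = 4/17.
Player II's mix must leave Player I indifferent between Tails and Heads.
  Player I's payoff from Tails: q·(-5) + (1−q)·8 = -13q + 8
  Player I's payoff from Heads: q·1 + (1−q)·(-3) = 4q - 3
  -13q + 8 = 4q - 3  ⇒  -17q = -11  ⇒  q = 11/17.

p = 4/17, q = 11/17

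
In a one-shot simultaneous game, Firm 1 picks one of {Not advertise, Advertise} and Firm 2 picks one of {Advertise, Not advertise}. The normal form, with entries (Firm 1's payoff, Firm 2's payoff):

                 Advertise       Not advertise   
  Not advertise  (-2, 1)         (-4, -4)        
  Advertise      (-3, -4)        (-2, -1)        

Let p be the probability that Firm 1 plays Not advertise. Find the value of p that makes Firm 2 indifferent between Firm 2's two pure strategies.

Firm 2's indifference between Advertise and Not advertise determines Firm 1's mixing probability p:
  Firm 2's expected payoff from Advertise: p·1 + (1−p)·(-4) = 5p - 4
  Firm 2's expected payoff from Not advertise: p·(-4) + (1−p)·(-1) = -3p - 1
  5p - 4 = -3p - 1  ⇒  8p = 3  ⇒  p = 3/8.

p = 3/8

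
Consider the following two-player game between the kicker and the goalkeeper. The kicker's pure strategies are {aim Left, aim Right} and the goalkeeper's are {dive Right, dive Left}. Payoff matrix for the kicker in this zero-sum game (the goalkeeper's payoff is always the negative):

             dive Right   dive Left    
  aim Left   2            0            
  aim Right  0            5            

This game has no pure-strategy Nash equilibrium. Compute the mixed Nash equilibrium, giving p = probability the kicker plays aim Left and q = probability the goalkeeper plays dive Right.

Set the goalkeeper's expected payoff from dive Right equal to that from dive Left:
  the goalkeeper's payoff from dive Right: p·(-2) + (1−p)·0 = -2p
  the goalkeeper's payoff from dive Left: p·0 + (1−p)·(-5) = 5p - 5
  -2p = 5p - 5  ⇒  -7p = -5  ⇒  p = 5/7.
For the kicker to be willing to mix, the kicker must be indifferent between aim Left and aim Right, which pins down the goalkeeper's mix.
  the kicker's payoff to aim Left: q·2 + (1−q)·0 = 2q
  the kicker's payoff to aim Right: q·0 + (1−q)·5 = -5q + 5
  2q = -5q + 5  ⇒  7q = 5  ⇒  q = 5/7.

p = 5/7, q = 5/7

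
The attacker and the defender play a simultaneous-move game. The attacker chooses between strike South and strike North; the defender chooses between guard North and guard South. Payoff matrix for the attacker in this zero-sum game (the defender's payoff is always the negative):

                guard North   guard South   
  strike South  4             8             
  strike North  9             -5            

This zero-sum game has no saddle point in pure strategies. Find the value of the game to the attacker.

The attacker's indifference between strike South and strike North determines the defender's mixing probability q:
  the attacker's expected payoff from strike South: q·4 + (1−q)·8 = -4q + 8
  the attacker's expected payoff from strike North: q·9 + (1−q)·(-5) = 14q - 5
  -4q + 8 = 14q - 5  ⇒  -18q = -13  ⇒  q = 13/18.
The value is the attacker's expected payoff against this mix (using strike South): (13/18)·4 + (5/18)·8 = 46/9.

v = 46/9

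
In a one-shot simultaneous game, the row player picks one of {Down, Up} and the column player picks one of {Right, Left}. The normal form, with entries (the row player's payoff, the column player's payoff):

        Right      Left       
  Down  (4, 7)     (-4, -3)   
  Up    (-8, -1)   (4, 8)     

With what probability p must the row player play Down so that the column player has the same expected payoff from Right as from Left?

p = 9/19

The row player's mix must leave the column player indifferent between Right and Left.
  the column player's payoff from Right: p·7 + (1−p)·(-1) = 8p - 1
  the column player's payoff from Left: p·(-3) + (1−p)·8 = -11p + 8
  8p - 1 = -11p + 8  ⇒  19p = 9  ⇒  p = 9/19.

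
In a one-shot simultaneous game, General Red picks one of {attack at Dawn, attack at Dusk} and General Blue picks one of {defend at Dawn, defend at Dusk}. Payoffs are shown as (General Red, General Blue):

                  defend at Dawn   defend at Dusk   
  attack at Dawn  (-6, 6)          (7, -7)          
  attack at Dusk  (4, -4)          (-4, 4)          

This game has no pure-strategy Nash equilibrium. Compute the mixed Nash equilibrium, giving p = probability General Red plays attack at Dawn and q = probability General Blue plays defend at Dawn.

p = 8/21, q = 11/21

General Red's mix must leave General Blue indifferent between defend at Dawn and defend at Dusk.
  General Blue's payoff to defend at Dawn: p·6 + (1−p)·(-4) = 10p - 4
  General Blue's payoff to defend at Dusk: p·(-7) + (1−p)·4 = -11p + 4
  10p - 4 = -11p + 4  ⇒  21p = 8  ⇒  p = 8/21.
General Blue's mix must leave General Red indifferent between attack at Dawn and attack at Dusk.
  General Red's expected payoff from attack at Dawn: q·(-6) + (1−q)·7 = -13q + 7
  General Red's expected payoff from attack at Dusk: q·4 + (1−q)·(-4) = 8q - 4
  -13q + 7 = 8q - 4  ⇒  -21q = -11  ⇒  q = 11/21.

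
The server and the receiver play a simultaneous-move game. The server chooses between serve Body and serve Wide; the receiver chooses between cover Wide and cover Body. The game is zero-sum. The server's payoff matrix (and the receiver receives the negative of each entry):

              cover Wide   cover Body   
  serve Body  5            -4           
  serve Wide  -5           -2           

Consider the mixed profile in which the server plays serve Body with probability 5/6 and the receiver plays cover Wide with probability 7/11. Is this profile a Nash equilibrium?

Given the server's mix p = 5/6, the receiver's payoff from cover Wide is -10/3 but from cover Body is 11/3. The receiver strictly prefers cover Body, so the receiver would not mix.
So the proposed profile is not a Nash equilibrium.

No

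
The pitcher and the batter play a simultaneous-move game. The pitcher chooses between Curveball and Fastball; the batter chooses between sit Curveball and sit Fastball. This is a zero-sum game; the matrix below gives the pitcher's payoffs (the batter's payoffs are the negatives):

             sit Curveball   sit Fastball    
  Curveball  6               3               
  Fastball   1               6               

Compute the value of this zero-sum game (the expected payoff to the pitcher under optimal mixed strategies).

Set the pitcher's expected payoff from Curveball equal to that from Fastball:
  the pitcher's payoff from Curveball: q·6 + (1−q)·3 = 3q + 3
  the pitcher's payoff from Fastball: q·1 + (1−q)·6 = -5q + 6
  3q + 3 = -5q + 6  ⇒  8q = 3  ⇒  q = 3/8.
The value is the pitcher's expected payoff against this mix (using Curveball): (3/8)·6 + (5/8)·3 = 33/8.

v = 33/8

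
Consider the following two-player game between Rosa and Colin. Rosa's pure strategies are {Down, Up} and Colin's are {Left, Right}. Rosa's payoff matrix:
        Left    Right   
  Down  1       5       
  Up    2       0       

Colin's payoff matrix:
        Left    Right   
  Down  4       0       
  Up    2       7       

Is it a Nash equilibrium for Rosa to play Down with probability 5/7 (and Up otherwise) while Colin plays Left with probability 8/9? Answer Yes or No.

No

Given Rosa's mix p = 5/7, Colin's payoff from Left is 24/7 but from Right is 2. Colin strictly prefers Left, so Colin would not mix.
So the proposed profile is not a Nash equilibrium.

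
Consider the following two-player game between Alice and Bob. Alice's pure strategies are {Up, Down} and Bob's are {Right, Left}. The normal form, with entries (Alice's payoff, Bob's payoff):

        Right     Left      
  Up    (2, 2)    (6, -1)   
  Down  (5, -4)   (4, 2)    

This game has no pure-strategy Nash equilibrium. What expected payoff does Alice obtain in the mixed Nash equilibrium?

Bob's mix must leave Alice indifferent between Up and Down.
  Alice's payoff to Up: q·2 + (1−q)·6 = -4q + 6
  Alice's payoff to Down: q·5 + (1−q)·4 = q + 4
  -4q + 6 = q + 4  ⇒  -5q = -2  ⇒  q = 2/5.
At equilibrium Alice is indifferent across rows, so Alice's payoff equals the payoff from Up: (2/5)·2 + (3/5)·6 = 22/5.

22/5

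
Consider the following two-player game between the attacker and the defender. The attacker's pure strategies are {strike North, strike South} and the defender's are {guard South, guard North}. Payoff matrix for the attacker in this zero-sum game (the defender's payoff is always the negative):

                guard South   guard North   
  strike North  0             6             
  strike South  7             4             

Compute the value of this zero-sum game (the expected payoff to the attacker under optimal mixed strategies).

For the attacker to be willing to mix, the attacker must be indifferent between strike North and strike South, which pins down the defender's mix.
  the attacker's payoff to strike North: q·0 + (1−q)·6 = -6q + 6
  the attacker's payoff to strike South: q·7 + (1−q)·4 = 3q + 4
  -6q + 6 = 3q + 4  ⇒  -9q = -2  ⇒  q = 2/9.
The value is the attacker's expected payoff against this mix (using strike North): (2/9)·0 + (7/9)·6 = 14/3.

v = 14/3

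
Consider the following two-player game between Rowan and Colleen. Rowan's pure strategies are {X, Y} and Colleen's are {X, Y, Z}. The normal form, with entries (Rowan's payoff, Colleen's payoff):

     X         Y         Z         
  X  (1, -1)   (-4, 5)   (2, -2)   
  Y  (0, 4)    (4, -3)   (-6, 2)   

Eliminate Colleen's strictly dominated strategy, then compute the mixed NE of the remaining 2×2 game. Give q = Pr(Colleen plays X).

Colleen's strategy Z is strictly dominated by X: -1 > -2 and 4 > 2. Eliminate Z.
Rowan's indifference between X and Y determines Colleen's mixing probability q:
  Rowan's payoff to X: q·1 + (1−q)·(-4) = 5q - 4
  Rowan's payoff to Y: q·0 + (1−q)·4 = -4q + 4
  5q - 4 = -4q + 4  ⇒  9q = 8  ⇒  q = 8/9.

q = 8/9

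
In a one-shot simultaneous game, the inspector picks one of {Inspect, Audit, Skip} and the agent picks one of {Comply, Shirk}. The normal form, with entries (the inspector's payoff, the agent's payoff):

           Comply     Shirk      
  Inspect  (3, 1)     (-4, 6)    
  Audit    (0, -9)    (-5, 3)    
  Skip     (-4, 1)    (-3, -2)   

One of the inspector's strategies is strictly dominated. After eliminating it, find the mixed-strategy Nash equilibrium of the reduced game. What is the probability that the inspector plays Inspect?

The inspector's strategy Audit is strictly dominated by Inspect: 3 > 0 and -4 > -5. Eliminate Audit.
For the agent to be willing to mix, the agent must be indifferent between Comply and Shirk, which pins down the inspector's mix.
  the agent's payoff to Comply: p·1 + (1−p)·1 = 1
  the agent's payoff to Shirk: p·6 + (1−p)·(-2) = 8p - 2
  1 = 8p - 2  ⇒  -8p = -3  ⇒  p = 3/8.

p = 3/8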